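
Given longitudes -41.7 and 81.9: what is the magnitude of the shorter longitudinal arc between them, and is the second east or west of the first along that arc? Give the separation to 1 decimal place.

123.6° east

Raw difference: 81.9 − -41.7 = 123.6°.
Normalise into (−180°, 180°]: 123.6° stays 123.6°.
Positive ⇒ the second point lies to the east; separation 123.6°.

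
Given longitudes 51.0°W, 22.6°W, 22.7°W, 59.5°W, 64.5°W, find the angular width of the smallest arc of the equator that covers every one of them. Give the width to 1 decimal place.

Sort the longitudes: -64.5°, -59.5°, -51.0°, -22.7°, -22.6°.
Eastward gaps between consecutive values (wrapping around): 5.0°, 8.5°, 28.3°, 0.1°, 318.1°.
Largest gap = 318.1° ⇒ minimal covering band is its complement: 360° − 318.1° = 41.9°.
Band runs from -64.5° eastward to -22.6°.

41.9°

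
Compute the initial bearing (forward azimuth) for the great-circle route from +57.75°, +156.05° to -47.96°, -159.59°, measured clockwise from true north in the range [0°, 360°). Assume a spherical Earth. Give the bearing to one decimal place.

149.7°

Δλ = -159.59 − 156.05 = -315.64°; wrapped into (−180°, 180°]: 44.36°.
θ = atan2( sin Δλ · cos φ₂ , cos φ₁ · sin φ₂ − sin φ₁ · cos φ₂ · cos Δλ )
  = atan2(0.46819, -0.80122) = 149.700° → normalised to [0°, 360°): 149.700°.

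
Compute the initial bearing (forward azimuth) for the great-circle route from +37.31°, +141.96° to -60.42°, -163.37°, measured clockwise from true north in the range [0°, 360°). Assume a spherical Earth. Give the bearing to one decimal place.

155.0°

Δλ = -163.37 − 141.96 = -305.33°; wrapped into (−180°, 180°]: 54.67°.
θ = atan2( sin Δλ · cos φ₂ , cos φ₁ · sin φ₂ − sin φ₁ · cos φ₂ · cos Δλ )
  = atan2(0.40273, -0.86473) = 155.027° → normalised to [0°, 360°): 155.027°.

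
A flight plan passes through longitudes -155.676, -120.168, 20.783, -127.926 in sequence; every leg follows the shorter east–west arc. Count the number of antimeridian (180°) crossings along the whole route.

Leg 1: -155.676° → -120.168°, shortest Δλ = 35.508° (east) — does not cross 180°.
Leg 2: -120.168° → +20.783°, shortest Δλ = 140.951° (east) — does not cross 180°.
Leg 3: +20.783° → -127.926°, shortest Δλ = -148.709° (west) — does not cross 180°.
Total crossings: 0.

0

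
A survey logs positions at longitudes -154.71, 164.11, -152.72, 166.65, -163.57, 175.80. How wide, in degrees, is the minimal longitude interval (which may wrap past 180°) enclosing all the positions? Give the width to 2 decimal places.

43.17°

Sort the longitudes: -163.57°, -154.71°, -152.72°, +164.11°, +166.65°, +175.80°.
Eastward gaps between consecutive values (wrapping around): 8.86°, 1.99°, 316.83°, 2.54°, 9.15°, 20.63°.
Largest gap = 316.83° ⇒ minimal covering band is its complement: 360° − 316.83° = 43.17°.
Band runs from +164.11° eastward to -152.72°, crossing the antimeridian.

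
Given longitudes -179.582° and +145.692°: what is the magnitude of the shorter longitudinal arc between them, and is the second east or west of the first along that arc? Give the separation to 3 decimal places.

Raw difference: 145.692 − -179.582 = 325.274°.
Normalise into (−180°, 180°]: 325.274° − 360° = -34.726°.
Negative ⇒ the second point lies to the west; separation 34.726°.

34.726° west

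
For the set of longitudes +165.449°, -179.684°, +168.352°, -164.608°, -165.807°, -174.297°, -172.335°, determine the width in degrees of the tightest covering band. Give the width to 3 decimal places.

29.943°

Sort the longitudes: -179.684°, -174.297°, -172.335°, -165.807°, -164.608°, +165.449°, +168.352°.
Eastward gaps between consecutive values (wrapping around): 5.387°, 1.962°, 6.528°, 1.199°, 330.057°, 2.903°, 11.964°.
Largest gap = 330.057° ⇒ minimal covering band is its complement: 360° − 330.057° = 29.943°.
Band runs from +165.449° eastward to -164.608°, crossing the antimeridian.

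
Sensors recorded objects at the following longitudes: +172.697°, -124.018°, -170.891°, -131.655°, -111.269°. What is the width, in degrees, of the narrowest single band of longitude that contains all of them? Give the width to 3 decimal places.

Sort the longitudes: -170.891°, -131.655°, -124.018°, -111.269°, +172.697°.
Eastward gaps between consecutive values (wrapping around): 39.236°, 7.637°, 12.749°, 283.966°, 16.412°.
Largest gap = 283.966° ⇒ minimal covering band is its complement: 360° − 283.966° = 76.034°.
Band runs from +172.697° eastward to -111.269°, crossing the antimeridian.

76.034°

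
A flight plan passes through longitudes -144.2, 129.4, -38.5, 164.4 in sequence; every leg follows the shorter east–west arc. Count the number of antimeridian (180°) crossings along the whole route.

2

Leg 1: -144.2° → +129.4°, shortest Δλ = -86.4° (west) — crosses 180°.
Leg 2: +129.4° → -38.5°, shortest Δλ = -167.9° (west) — does not cross 180°.
Leg 3: -38.5° → +164.4°, shortest Δλ = -157.1° (west) — crosses 180°.
Total crossings: 2.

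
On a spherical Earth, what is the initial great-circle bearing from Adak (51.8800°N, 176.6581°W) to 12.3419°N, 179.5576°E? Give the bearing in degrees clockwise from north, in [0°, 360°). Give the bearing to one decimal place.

Δλ = 179.5576 − -176.6581 = 356.2157°; wrapped into (−180°, 180°]: -3.7843°.
θ = atan2( sin Δλ · cos φ₂ , cos φ₁ · sin φ₂ − sin φ₁ · cos φ₂ · cos Δλ )
  = atan2(-0.06448, -0.63492) = -174.202° → normalised to [0°, 360°): 185.798°.

185.8°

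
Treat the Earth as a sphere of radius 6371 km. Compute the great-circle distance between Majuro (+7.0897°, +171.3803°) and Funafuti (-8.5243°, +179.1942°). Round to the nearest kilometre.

Δλ = 179.1942 − 171.3803 = 7.8139°.
Δφ = -8.5243 − 7.0897 = -15.6140°.
a = sin²(Δφ/2) + cos φ₁ · cos φ₂ · sin²(Δλ/2) = 0.023008.
c = 2·atan2(√a, √(1−a)) = 0.30454 rad → d = 6371·c ≈ 1940.23 km.

1940 km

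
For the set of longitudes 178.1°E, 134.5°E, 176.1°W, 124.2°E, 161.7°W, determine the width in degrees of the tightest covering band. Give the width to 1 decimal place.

74.1°

Sort the longitudes: -176.1°, -161.7°, +124.2°, +134.5°, +178.1°.
Eastward gaps between consecutive values (wrapping around): 14.4°, 285.9°, 10.3°, 43.6°, 5.8°.
Largest gap = 285.9° ⇒ minimal covering band is its complement: 360° − 285.9° = 74.1°.
Band runs from +124.2° eastward to -161.7°, crossing the antimeridian.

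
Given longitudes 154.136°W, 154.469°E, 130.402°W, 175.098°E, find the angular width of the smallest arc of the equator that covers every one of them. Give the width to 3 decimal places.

75.129°

Sort the longitudes: -154.136°, -130.402°, +154.469°, +175.098°.
Eastward gaps between consecutive values (wrapping around): 23.734°, 284.871°, 20.629°, 30.766°.
Largest gap = 284.871° ⇒ minimal covering band is its complement: 360° − 284.871° = 75.129°.
Band runs from +154.469° eastward to -130.402°, crossing the antimeridian.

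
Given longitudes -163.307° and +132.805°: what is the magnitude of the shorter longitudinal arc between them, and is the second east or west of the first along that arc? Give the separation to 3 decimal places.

63.888° west

Raw difference: 132.805 − -163.307 = 296.112°.
Normalise into (−180°, 180°]: 296.112° − 360° = -63.888°.
Negative ⇒ the second point lies to the west; separation 63.888°.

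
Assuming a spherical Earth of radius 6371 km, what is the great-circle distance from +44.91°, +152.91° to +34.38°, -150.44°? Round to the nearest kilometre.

4887 km

Δλ = -150.44 − 152.91 = -303.35°; wrapped into (−180°, 180°]: 56.65°.
Δφ = 34.38 − 44.91 = -10.53°.
a = sin²(Δφ/2) + cos φ₁ · cos φ₂ · sin²(Δλ/2) = 0.140005.
c = 2·atan2(√a, √(1−a)) = 0.76701 rad → d = 6371·c ≈ 4886.61 km.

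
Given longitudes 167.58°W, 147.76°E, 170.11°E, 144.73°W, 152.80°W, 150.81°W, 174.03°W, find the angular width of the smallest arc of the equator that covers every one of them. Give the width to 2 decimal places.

Sort the longitudes: -174.03°, -167.58°, -152.80°, -150.81°, -144.73°, +147.76°, +170.11°.
Eastward gaps between consecutive values (wrapping around): 6.45°, 14.78°, 1.99°, 6.08°, 292.49°, 22.35°, 15.86°.
Largest gap = 292.49° ⇒ minimal covering band is its complement: 360° − 292.49° = 67.51°.
Band runs from +147.76° eastward to -144.73°, crossing the antimeridian.

67.51°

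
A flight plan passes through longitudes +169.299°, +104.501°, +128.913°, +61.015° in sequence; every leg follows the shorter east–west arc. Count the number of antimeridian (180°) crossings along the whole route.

Leg 1: +169.299° → +104.501°, shortest Δλ = -64.798° (west) — does not cross 180°.
Leg 2: +104.501° → +128.913°, shortest Δλ = 24.412° (east) — does not cross 180°.
Leg 3: +128.913° → +61.015°, shortest Δλ = -67.898° (west) — does not cross 180°.
Total crossings: 0.

0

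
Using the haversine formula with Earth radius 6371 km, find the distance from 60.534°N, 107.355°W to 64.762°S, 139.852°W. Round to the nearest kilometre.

Δλ = -139.852 − -107.355 = -32.497°.
Δφ = -64.762 − 60.534 = -125.296°.
a = sin²(Δφ/2) + cos φ₁ · cos φ₂ · sin²(Δλ/2) = 0.805321.
c = 2·atan2(√a, √(1−a)) = 2.22767 rad → d = 6371·c ≈ 14192.47 km.

14192 km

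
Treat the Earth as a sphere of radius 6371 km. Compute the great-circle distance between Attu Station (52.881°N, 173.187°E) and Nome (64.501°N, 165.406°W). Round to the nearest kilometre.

Δλ = -165.406 − 173.187 = -338.593°; wrapped into (−180°, 180°]: 21.407°.
Δφ = 64.501 − 52.881 = 11.620°.
a = sin²(Δφ/2) + cos φ₁ · cos φ₂ · sin²(Δλ/2) = 0.019209.
c = 2·atan2(√a, √(1−a)) = 0.27809 rad → d = 6371·c ≈ 1771.69 km.

1772 km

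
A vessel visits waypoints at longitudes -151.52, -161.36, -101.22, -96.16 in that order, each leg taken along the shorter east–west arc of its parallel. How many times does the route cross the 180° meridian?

Leg 1: -151.52° → -161.36°, shortest Δλ = -9.84° (west) — does not cross 180°.
Leg 2: -161.36° → -101.22°, shortest Δλ = 60.14° (east) — does not cross 180°.
Leg 3: -101.22° → -96.16°, shortest Δλ = 5.06° (east) — does not cross 180°.
Total crossings: 0.

0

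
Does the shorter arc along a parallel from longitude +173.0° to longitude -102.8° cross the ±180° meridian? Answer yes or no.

Yes

Naïve |-102.8 − 173.0| = 275.8° > 180°, so the shorter arc goes the other way round — across 180°.
Signed shortest Δλ = ((-102.8 − 173.0 + 180) mod 360) − 180 = 84.2°.
Going east by 84.2° from +173.0° passes through 180° before reaching -102.8°.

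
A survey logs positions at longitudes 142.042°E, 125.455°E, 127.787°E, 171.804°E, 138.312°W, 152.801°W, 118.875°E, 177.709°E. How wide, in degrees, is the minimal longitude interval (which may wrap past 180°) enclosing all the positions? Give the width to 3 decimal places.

Sort the longitudes: -152.801°, -138.312°, +118.875°, +125.455°, +127.787°, +142.042°, +171.804°, +177.709°.
Eastward gaps between consecutive values (wrapping around): 14.489°, 257.187°, 6.580°, 2.332°, 14.255°, 29.762°, 5.905°, 29.490°.
Largest gap = 257.187° ⇒ minimal covering band is its complement: 360° − 257.187° = 102.813°.
Band runs from +118.875° eastward to -138.312°, crossing the antimeridian.

102.813°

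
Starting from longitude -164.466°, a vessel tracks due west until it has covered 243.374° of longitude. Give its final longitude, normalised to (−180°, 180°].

-47.840°

Start at -164.466°; shift −243.374° → -407.840°.
-407.840° lies outside (−180°, 180°]; add 360° → -47.840°.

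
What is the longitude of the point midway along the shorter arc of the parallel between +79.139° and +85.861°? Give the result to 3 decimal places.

Signed shortest Δλ from +79.139° to +85.861° is +6.722°.
Midpoint longitude = +79.139° + (+6.722°)/2 = +79.139° + 3.361° = +82.500°.

+82.500°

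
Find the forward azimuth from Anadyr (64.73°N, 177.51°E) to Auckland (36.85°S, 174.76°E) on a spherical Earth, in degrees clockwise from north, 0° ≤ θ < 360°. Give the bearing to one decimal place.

182.2°

Δλ = 174.76 − 177.51 = -2.75°.
θ = atan2( sin Δλ · cos φ₂ , cos φ₁ · sin φ₂ − sin φ₁ · cos φ₂ · cos Δλ )
  = atan2(-0.03839, -0.97881) = -177.754° → normalised to [0°, 360°): 182.246°.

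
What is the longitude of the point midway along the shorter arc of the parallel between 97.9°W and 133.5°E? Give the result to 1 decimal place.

Signed shortest Δλ from -97.9° to +133.5° is -128.6°.
Midpoint longitude = -97.9° + (-128.6°)/2 = -97.9° − 64.3° = -162.2°.
(The naïve average (-97.9 + +133.5)/2 = 17.8° is on the wrong side of the globe.)

162.2°W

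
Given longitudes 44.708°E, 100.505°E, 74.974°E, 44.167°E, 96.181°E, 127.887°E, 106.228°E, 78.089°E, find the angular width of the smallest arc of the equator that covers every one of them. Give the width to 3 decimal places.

Sort the longitudes: +44.167°, +44.708°, +74.974°, +78.089°, +96.181°, +100.505°, +106.228°, +127.887°.
Eastward gaps between consecutive values (wrapping around): 0.541°, 30.266°, 3.115°, 18.092°, 4.324°, 5.723°, 21.659°, 276.280°.
Largest gap = 276.280° ⇒ minimal covering band is its complement: 360° − 276.280° = 83.720°.
Band runs from +44.167° eastward to +127.887°.

83.720°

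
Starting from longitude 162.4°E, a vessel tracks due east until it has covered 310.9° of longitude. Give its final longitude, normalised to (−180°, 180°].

113.3°E

Start at +162.4°; shift +310.9° → +473.3°.
+473.3° lies outside (−180°, 180°]; subtract 360° → +113.3°.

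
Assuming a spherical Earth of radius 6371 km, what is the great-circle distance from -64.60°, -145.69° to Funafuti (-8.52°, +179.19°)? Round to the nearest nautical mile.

Δλ = 179.19 − -145.69 = 324.88°; wrapped into (−180°, 180°]: -35.12°.
Δφ = -8.52 − -64.60 = 56.08°.
a = sin²(Δφ/2) + cos φ₁ · cos φ₂ · sin²(Δλ/2) = 0.259596.
c = 2·atan2(√a, √(1−a)) = 1.06922 rad → d = 6371·c ≈ 6812.00 km ≈ 3678.19 nmi.

3678 nmi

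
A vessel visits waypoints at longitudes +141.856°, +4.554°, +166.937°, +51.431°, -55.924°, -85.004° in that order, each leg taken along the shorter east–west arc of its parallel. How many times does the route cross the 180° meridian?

Leg 1: +141.856° → +4.554°, shortest Δλ = -137.302° (west) — does not cross 180°.
Leg 2: +4.554° → +166.937°, shortest Δλ = 162.383° (east) — does not cross 180°.
Leg 3: +166.937° → +51.431°, shortest Δλ = -115.506° (west) — does not cross 180°.
Leg 4: +51.431° → -55.924°, shortest Δλ = -107.355° (west) — does not cross 180°.
Leg 5: -55.924° → -85.004°, shortest Δλ = -29.08° (west) — does not cross 180°.
Total crossings: 0.

0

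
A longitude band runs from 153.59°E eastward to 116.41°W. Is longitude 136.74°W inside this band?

Yes

Band width going east from +153.59° to -116.41°: ((-116.41 − 153.59) mod 360) = 90.00°.
Offset of -136.74° east of the west edge: ((-136.74 − 153.59) mod 360) = 69.67°.
69.67° ≤ 90.00° ⇒ inside.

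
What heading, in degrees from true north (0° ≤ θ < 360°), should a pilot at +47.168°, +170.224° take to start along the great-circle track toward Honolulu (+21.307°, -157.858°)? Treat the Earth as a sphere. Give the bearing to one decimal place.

Δλ = -157.858 − 170.224 = -328.082°; wrapped into (−180°, 180°]: 31.918°.
θ = atan2( sin Δλ · cos φ₂ , cos φ₁ · sin φ₂ − sin φ₁ · cos φ₂ · cos Δλ )
  = atan2(0.49257, -0.33289) = 124.052° → normalised to [0°, 360°): 124.052°.

124.1°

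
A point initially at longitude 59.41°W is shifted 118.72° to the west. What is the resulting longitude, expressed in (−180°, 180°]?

178.13°W

Start at -59.41°; shift −118.72° → -178.13°.
-178.13° already lies in (−180°, 180°].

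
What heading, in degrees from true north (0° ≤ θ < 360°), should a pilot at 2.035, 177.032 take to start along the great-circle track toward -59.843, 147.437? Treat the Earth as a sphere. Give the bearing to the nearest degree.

196°

Δλ = 147.437 − 177.032 = -29.595°.
θ = atan2( sin Δλ · cos φ₂ , cos φ₁ · sin φ₂ − sin φ₁ · cos φ₂ · cos Δλ )
  = atan2(-0.24810, -0.87962) = -164.248° → normalised to [0°, 360°): 195.752°.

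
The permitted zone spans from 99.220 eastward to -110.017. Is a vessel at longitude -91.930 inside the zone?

Band width going east from +99.220° to -110.017°: ((-110.017 − 99.220) mod 360) = 150.763°.
Offset of -91.930° east of the west edge: ((-91.930 − 99.220) mod 360) = 168.850°.
168.850° > 150.763° ⇒ outside.

No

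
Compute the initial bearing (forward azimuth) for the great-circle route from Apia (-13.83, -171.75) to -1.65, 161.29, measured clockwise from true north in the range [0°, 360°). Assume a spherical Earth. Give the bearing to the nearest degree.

Δλ = 161.29 − -171.75 = 333.04°; wrapped into (−180°, 180°]: -26.96°.
θ = atan2( sin Δλ · cos φ₂ , cos φ₁ · sin φ₂ − sin φ₁ · cos φ₂ · cos Δλ )
  = atan2(-0.45318, 0.18502) = -67.792° → normalised to [0°, 360°): 292.208°.

292°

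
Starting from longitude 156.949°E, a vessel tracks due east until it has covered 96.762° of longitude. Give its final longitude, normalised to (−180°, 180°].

Start at +156.949°; shift +96.762° → +253.711°.
+253.711° lies outside (−180°, 180°]; subtract 360° → -106.289°.

106.289°W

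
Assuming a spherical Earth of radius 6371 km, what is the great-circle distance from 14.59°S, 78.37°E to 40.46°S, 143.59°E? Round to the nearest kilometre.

Δλ = 143.59 − 78.37 = 65.22°.
Δφ = -40.46 − -14.59 = -25.87°.
a = sin²(Δφ/2) + cos φ₁ · cos φ₂ · sin²(Δλ/2) = 0.263959.
c = 2·atan2(√a, √(1−a)) = 1.07915 rad → d = 6371·c ≈ 6875.24 km.

6875 km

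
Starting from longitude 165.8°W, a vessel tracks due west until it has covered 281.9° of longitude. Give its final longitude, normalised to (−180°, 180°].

Start at -165.8°; shift −281.9° → -447.7°.
-447.7° lies outside (−180°, 180°]; add 360° → -87.7°.

87.7°W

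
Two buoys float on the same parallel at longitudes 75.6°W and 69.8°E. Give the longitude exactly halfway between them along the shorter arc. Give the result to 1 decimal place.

2.9°W

Signed shortest Δλ from -75.6° to +69.8° is +145.4°.
Midpoint longitude = -75.6° + (+145.4°)/2 = -75.6° + 72.7° = -2.9°.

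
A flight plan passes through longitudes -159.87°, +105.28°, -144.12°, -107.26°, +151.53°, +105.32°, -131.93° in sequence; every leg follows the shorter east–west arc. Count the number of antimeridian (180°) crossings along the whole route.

Leg 1: -159.87° → +105.28°, shortest Δλ = -94.85° (west) — crosses 180°.
Leg 2: +105.28° → -144.12°, shortest Δλ = 110.6° (east) — crosses 180°.
Leg 3: -144.12° → -107.26°, shortest Δλ = 36.86° (east) — does not cross 180°.
Leg 4: -107.26° → +151.53°, shortest Δλ = -101.21° (west) — crosses 180°.
Leg 5: +151.53° → +105.32°, shortest Δλ = -46.21° (west) — does not cross 180°.
Leg 6: +105.32° → -131.93°, shortest Δλ = 122.75° (east) — crosses 180°.
Total crossings: 4.

4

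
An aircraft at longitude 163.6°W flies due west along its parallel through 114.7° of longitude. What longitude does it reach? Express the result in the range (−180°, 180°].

81.7°E

Start at -163.6°; shift −114.7° → -278.3°.
-278.3° lies outside (−180°, 180°]; add 360° → +81.7°.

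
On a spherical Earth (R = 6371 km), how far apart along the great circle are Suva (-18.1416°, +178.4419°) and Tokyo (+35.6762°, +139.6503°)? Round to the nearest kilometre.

Δλ = 139.6503 − 178.4419 = -38.7916°.
Δφ = 35.6762 − -18.1416 = 53.8178°.
a = sin²(Δφ/2) + cos φ₁ · cos φ₂ · sin²(Δλ/2) = 0.289957.
c = 2·atan2(√a, √(1−a)) = 1.13726 rad → d = 6371·c ≈ 7245.45 km.

7245 km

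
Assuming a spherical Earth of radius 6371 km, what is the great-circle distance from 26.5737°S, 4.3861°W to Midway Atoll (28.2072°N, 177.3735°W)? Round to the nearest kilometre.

19299 km

Δλ = -177.3735 − -4.3861 = -172.9874°.
Δφ = 28.2072 − -26.5737 = 54.7809°.
a = sin²(Δφ/2) + cos φ₁ · cos φ₂ · sin²(Δλ/2) = 0.996849.
c = 2·atan2(√a, √(1−a)) = 3.02926 rad → d = 6371·c ≈ 19299.44 km.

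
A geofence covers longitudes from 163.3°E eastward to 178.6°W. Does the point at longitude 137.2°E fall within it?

No

Band width going east from +163.3° to -178.6°: ((-178.6 − 163.3) mod 360) = 18.1°.
Offset of +137.2° east of the west edge: ((137.2 − 163.3) mod 360) = 333.9°.
333.9° > 18.1° ⇒ outside.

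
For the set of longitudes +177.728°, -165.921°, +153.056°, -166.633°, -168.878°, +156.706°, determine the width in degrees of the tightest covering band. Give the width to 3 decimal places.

Sort the longitudes: -168.878°, -166.633°, -165.921°, +153.056°, +156.706°, +177.728°.
Eastward gaps between consecutive values (wrapping around): 2.245°, 0.712°, 318.977°, 3.650°, 21.022°, 13.394°.
Largest gap = 318.977° ⇒ minimal covering band is its complement: 360° − 318.977° = 41.023°.
Band runs from +153.056° eastward to -165.921°, crossing the antimeridian.

41.023°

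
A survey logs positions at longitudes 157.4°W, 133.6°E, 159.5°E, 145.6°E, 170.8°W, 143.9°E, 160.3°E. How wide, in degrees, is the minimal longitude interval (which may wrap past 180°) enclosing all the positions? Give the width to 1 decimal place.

Sort the longitudes: -170.8°, -157.4°, +133.6°, +143.9°, +145.6°, +159.5°, +160.3°.
Eastward gaps between consecutive values (wrapping around): 13.4°, 291.0°, 10.3°, 1.7°, 13.9°, 0.8°, 28.9°.
Largest gap = 291.0° ⇒ minimal covering band is its complement: 360° − 291.0° = 69.0°.
Band runs from +133.6° eastward to -157.4°, crossing the antimeridian.

69.0°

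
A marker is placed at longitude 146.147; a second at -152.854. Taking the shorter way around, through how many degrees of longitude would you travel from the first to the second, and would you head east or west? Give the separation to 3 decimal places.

60.999° east

Raw difference: -152.854 − 146.147 = -299.001°.
Normalise into (−180°, 180°]: -299.001° + 360° = 60.999°.
Positive ⇒ the second point lies to the east; separation 60.999°.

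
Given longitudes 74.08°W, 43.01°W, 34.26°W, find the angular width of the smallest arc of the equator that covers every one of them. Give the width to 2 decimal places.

Sort the longitudes: -74.08°, -43.01°, -34.26°.
Eastward gaps between consecutive values (wrapping around): 31.07°, 8.75°, 320.18°.
Largest gap = 320.18° ⇒ minimal covering band is its complement: 360° − 320.18° = 39.82°.
Band runs from -74.08° eastward to -34.26°.

39.82°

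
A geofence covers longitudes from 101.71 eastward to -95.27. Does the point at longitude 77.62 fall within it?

No

Band width going east from +101.71° to -95.27°: ((-95.27 − 101.71) mod 360) = 163.02°.
Offset of +77.62° east of the west edge: ((77.62 − 101.71) mod 360) = 335.91°.
335.91° > 163.02° ⇒ outside.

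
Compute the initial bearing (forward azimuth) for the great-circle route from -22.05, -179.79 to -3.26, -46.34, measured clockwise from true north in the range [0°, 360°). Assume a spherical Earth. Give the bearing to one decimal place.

Δλ = -46.34 − -179.79 = 133.45°.
θ = atan2( sin Δλ · cos φ₂ , cos φ₁ · sin φ₂ − sin φ₁ · cos φ₂ · cos Δλ )
  = atan2(0.72480, -0.31047) = 113.188° → normalised to [0°, 360°): 113.188°.

113.2°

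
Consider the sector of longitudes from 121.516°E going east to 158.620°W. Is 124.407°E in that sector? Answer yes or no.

Yes

Band width going east from +121.516° to -158.620°: ((-158.620 − 121.516) mod 360) = 79.864°.
Offset of +124.407° east of the west edge: ((124.407 − 121.516) mod 360) = 2.891°.
2.891° ≤ 79.864° ⇒ inside.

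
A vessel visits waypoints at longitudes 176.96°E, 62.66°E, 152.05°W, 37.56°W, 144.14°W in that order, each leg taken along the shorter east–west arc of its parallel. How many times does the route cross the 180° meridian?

Leg 1: +176.96° → +62.66°, shortest Δλ = -114.3° (west) — does not cross 180°.
Leg 2: +62.66° → -152.05°, shortest Δλ = 145.29° (east) — crosses 180°.
Leg 3: -152.05° → -37.56°, shortest Δλ = 114.49° (east) — does not cross 180°.
Leg 4: -37.56° → -144.14°, shortest Δλ = -106.58° (west) — does not cross 180°.
Total crossings: 1.

1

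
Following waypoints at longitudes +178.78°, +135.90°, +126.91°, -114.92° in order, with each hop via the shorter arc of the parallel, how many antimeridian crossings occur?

1

Leg 1: +178.78° → +135.90°, shortest Δλ = -42.88° (west) — does not cross 180°.
Leg 2: +135.90° → +126.91°, shortest Δλ = -8.99° (west) — does not cross 180°.
Leg 3: +126.91° → -114.92°, shortest Δλ = 118.17° (east) — crosses 180°.
Total crossings: 1.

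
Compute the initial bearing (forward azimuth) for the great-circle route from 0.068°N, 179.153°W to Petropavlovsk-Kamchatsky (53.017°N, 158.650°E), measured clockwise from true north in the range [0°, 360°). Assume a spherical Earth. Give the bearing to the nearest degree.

Δλ = 158.650 − -179.153 = 337.803°; wrapped into (−180°, 180°]: -22.197°.
θ = atan2( sin Δλ · cos φ₂ , cos φ₁ · sin φ₂ − sin φ₁ · cos φ₂ · cos Δλ )
  = atan2(-0.22727, 0.79815) = -15.894° → normalised to [0°, 360°): 344.106°.

344°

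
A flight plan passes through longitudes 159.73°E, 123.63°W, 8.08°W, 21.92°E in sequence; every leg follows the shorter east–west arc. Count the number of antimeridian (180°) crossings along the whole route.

1

Leg 1: +159.73° → -123.63°, shortest Δλ = 76.64° (east) — crosses 180°.
Leg 2: -123.63° → -8.08°, shortest Δλ = 115.55° (east) — does not cross 180°.
Leg 3: -8.08° → +21.92°, shortest Δλ = 30.0° (east) — does not cross 180°.
Total crossings: 1.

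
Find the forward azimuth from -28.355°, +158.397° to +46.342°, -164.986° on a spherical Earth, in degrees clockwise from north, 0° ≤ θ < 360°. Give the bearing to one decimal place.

Δλ = -164.986 − 158.397 = -323.383°; wrapped into (−180°, 180°]: 36.617°.
θ = atan2( sin Δλ · cos φ₂ , cos φ₁ · sin φ₂ − sin φ₁ · cos φ₂ · cos Δλ )
  = atan2(0.41177, 0.89984) = 24.589° → normalised to [0°, 360°): 24.589°.

24.6°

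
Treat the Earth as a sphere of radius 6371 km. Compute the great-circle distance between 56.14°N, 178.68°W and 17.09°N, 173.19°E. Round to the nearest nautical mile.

2374 nmi

Δλ = 173.19 − -178.68 = 351.87°; wrapped into (−180°, 180°]: -8.13°.
Δφ = 17.09 − 56.14 = -39.05°.
a = sin²(Δφ/2) + cos φ₁ · cos φ₂ · sin²(Δλ/2) = 0.114378.
c = 2·atan2(√a, √(1−a)) = 0.69000 rad → d = 6371·c ≈ 4396.01 km ≈ 2373.66 nmi.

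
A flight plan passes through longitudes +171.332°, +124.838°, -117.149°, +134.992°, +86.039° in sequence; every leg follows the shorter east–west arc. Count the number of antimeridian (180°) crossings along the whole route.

2

Leg 1: +171.332° → +124.838°, shortest Δλ = -46.494° (west) — does not cross 180°.
Leg 2: +124.838° → -117.149°, shortest Δλ = 118.013° (east) — crosses 180°.
Leg 3: -117.149° → +134.992°, shortest Δλ = -107.859° (west) — crosses 180°.
Leg 4: +134.992° → +86.039°, shortest Δλ = -48.953° (west) — does not cross 180°.
Total crossings: 2.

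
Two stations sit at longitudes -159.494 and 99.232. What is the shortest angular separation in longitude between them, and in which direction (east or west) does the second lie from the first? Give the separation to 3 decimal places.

101.274° west

Raw difference: 99.232 − -159.494 = 258.726°.
Normalise into (−180°, 180°]: 258.726° − 360° = -101.274°.
Negative ⇒ the second point lies to the west; separation 101.274°.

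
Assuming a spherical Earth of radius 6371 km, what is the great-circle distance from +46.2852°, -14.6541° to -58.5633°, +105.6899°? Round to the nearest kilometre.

Δλ = 105.6899 − -14.6541 = 120.3440°.
Δφ = -58.5633 − 46.2852 = -104.8485°.
a = sin²(Δφ/2) + cos φ₁ · cos φ₂ · sin²(Δλ/2) = 0.899391.
c = 2·atan2(√a, √(1−a)) = 2.49606 rad → d = 6371·c ≈ 15902.43 km.

15902 km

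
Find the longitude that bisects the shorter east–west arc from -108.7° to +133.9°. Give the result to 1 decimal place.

Signed shortest Δλ from -108.7° to +133.9° is -117.4°.
Midpoint longitude = -108.7° + (-117.4°)/2 = -108.7° − 58.7° = -167.4°.
(The naïve average (-108.7 + +133.9)/2 = 12.6° is on the wrong side of the globe.)

-167.4°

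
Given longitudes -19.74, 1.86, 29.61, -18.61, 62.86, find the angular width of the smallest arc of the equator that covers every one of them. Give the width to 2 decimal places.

Sort the longitudes: -19.74°, -18.61°, +1.86°, +29.61°, +62.86°.
Eastward gaps between consecutive values (wrapping around): 1.13°, 20.47°, 27.75°, 33.25°, 277.40°.
Largest gap = 277.40° ⇒ minimal covering band is its complement: 360° − 277.40° = 82.60°.
Band runs from -19.74° eastward to +62.86°.

82.60°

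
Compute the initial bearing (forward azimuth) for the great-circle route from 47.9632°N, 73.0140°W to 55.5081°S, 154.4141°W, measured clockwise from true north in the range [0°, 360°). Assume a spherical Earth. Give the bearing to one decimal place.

222.3°

Δλ = -154.4141 − -73.0140 = -81.4001°.
θ = atan2( sin Δλ · cos φ₂ , cos φ₁ · sin φ₂ − sin φ₁ · cos φ₂ · cos Δλ )
  = atan2(-0.55992, -0.61479) = -137.674° → normalised to [0°, 360°): 222.326°.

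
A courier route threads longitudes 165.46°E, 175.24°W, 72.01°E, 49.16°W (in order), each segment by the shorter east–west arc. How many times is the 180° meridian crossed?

Leg 1: +165.46° → -175.24°, shortest Δλ = 19.3° (east) — crosses 180°.
Leg 2: -175.24° → +72.01°, shortest Δλ = -112.75° (west) — crosses 180°.
Leg 3: +72.01° → -49.16°, shortest Δλ = -121.17° (west) — does not cross 180°.
Total crossings: 2.

2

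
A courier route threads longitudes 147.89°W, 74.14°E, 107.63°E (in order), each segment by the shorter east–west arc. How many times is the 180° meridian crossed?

Leg 1: -147.89° → +74.14°, shortest Δλ = -137.97° (west) — crosses 180°.
Leg 2: +74.14° → +107.63°, shortest Δλ = 33.49° (east) — does not cross 180°.
Total crossings: 1.

1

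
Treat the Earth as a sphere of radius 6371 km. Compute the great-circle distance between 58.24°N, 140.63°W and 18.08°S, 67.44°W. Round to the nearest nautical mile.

Δλ = -67.44 − -140.63 = 73.19°.
Δφ = -18.08 − 58.24 = -76.32°.
a = sin²(Δφ/2) + cos φ₁ · cos φ₂ · sin²(Δλ/2) = 0.559583.
c = 2·atan2(√a, √(1−a)) = 1.69025 rad → d = 6371·c ≈ 10768.56 km ≈ 5814.56 nmi.

5815 nmi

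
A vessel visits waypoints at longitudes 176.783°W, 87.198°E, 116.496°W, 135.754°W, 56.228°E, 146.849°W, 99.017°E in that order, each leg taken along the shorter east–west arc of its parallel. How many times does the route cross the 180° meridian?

5

Leg 1: -176.783° → +87.198°, shortest Δλ = -96.019° (west) — crosses 180°.
Leg 2: +87.198° → -116.496°, shortest Δλ = 156.306° (east) — crosses 180°.
Leg 3: -116.496° → -135.754°, shortest Δλ = -19.258° (west) — does not cross 180°.
Leg 4: -135.754° → +56.228°, shortest Δλ = -168.018° (west) — crosses 180°.
Leg 5: +56.228° → -146.849°, shortest Δλ = 156.923° (east) — crosses 180°.
Leg 6: -146.849° → +99.017°, shortest Δλ = -114.134° (west) — crosses 180°.
Total crossings: 5.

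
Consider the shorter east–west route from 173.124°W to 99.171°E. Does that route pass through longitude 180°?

Naïve |99.171 − -173.124| = 272.295° > 180°, so the shorter arc goes the other way round — across 180°.
Signed shortest Δλ = ((99.171 − -173.124 + 180) mod 360) − 180 = -87.705°.
Going west by 87.705° from -173.124° passes through 180° before reaching +99.171°.

Yes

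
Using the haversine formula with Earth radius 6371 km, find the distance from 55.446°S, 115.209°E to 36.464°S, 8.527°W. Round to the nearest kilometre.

Δλ = -8.527 − 115.209 = -123.736°.
Δφ = -36.464 − -55.446 = 18.982°.
a = sin²(Δφ/2) + cos φ₁ · cos φ₂ · sin²(Δλ/2) = 0.381927.
c = 2·atan2(√a, √(1−a)) = 1.33240 rad → d = 6371·c ≈ 8488.70 km.

8489 km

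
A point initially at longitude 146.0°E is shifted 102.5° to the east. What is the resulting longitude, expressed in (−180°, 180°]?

Start at +146.0°; shift +102.5° → +248.5°.
+248.5° lies outside (−180°, 180°]; subtract 360° → -111.5°.

111.5°W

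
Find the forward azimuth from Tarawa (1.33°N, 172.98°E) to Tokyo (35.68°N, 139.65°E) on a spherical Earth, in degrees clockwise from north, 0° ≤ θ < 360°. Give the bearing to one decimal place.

Δλ = 139.65 − 172.98 = -33.33°.
θ = atan2( sin Δλ · cos φ₂ , cos φ₁ · sin φ₂ − sin φ₁ · cos φ₂ · cos Δλ )
  = atan2(-0.44632, 0.56735) = -38.191° → normalised to [0°, 360°): 321.809°.

321.8°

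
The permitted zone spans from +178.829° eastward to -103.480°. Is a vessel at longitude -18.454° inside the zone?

Band width going east from +178.829° to -103.480°: ((-103.480 − 178.829) mod 360) = 77.691°.
Offset of -18.454° east of the west edge: ((-18.454 − 178.829) mod 360) = 162.717°.
162.717° > 77.691° ⇒ outside.

No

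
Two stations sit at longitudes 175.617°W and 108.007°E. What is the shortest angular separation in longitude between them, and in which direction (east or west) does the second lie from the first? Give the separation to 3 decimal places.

Raw difference: 108.007 − -175.617 = 283.624°.
Normalise into (−180°, 180°]: 283.624° − 360° = -76.376°.
Negative ⇒ the second point lies to the west; separation 76.376°.

76.376° west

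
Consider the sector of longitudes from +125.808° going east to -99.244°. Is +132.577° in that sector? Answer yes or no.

Yes

Band width going east from +125.808° to -99.244°: ((-99.244 − 125.808) mod 360) = 134.948°.
Offset of +132.577° east of the west edge: ((132.577 − 125.808) mod 360) = 6.769°.
6.769° ≤ 134.948° ⇒ inside.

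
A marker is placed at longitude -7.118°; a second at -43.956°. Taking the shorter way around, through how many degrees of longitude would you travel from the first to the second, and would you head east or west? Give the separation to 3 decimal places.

36.838° west

Raw difference: -43.956 − -7.118 = -36.838°.
Normalise into (−180°, 180°]: -36.838° stays -36.838°.
Negative ⇒ the second point lies to the west; separation 36.838°.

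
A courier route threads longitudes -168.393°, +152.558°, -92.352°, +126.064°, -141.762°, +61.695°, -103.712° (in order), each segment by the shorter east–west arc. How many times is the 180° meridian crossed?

Leg 1: -168.393° → +152.558°, shortest Δλ = -39.049° (west) — crosses 180°.
Leg 2: +152.558° → -92.352°, shortest Δλ = 115.09° (east) — crosses 180°.
Leg 3: -92.352° → +126.064°, shortest Δλ = -141.584° (west) — crosses 180°.
Leg 4: +126.064° → -141.762°, shortest Δλ = 92.174° (east) — crosses 180°.
Leg 5: -141.762° → +61.695°, shortest Δλ = -156.543° (west) — crosses 180°.
Leg 6: +61.695° → -103.712°, shortest Δλ = -165.407° (west) — does not cross 180°.
Total crossings: 5.

5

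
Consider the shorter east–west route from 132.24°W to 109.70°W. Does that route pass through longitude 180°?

No

Signed shortest Δλ = ((-109.70 − -132.24 + 180) mod 360) − 180 = 22.54°.
Going east by 22.54° from -132.24° reaches -109.70° without touching 180°.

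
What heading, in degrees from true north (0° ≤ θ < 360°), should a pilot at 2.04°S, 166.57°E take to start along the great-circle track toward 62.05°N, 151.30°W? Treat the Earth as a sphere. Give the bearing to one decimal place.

19.4°

Δλ = -151.30 − 166.57 = -317.87°; wrapped into (−180°, 180°]: 42.13°.
θ = atan2( sin Δλ · cos φ₂ , cos φ₁ · sin φ₂ − sin φ₁ · cos φ₂ · cos Δλ )
  = atan2(0.31441, 0.89517) = 19.353° → normalised to [0°, 360°): 19.353°.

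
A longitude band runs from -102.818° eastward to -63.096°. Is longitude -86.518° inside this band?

Band width going east from -102.818° to -63.096°: ((-63.096 − -102.818) mod 360) = 39.722°.
Offset of -86.518° east of the west edge: ((-86.518 − -102.818) mod 360) = 16.300°.
16.300° ≤ 39.722° ⇒ inside.

Yes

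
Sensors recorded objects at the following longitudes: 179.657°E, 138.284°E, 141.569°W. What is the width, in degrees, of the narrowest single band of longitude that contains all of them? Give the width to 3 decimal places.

80.147°

Sort the longitudes: -141.569°, +138.284°, +179.657°.
Eastward gaps between consecutive values (wrapping around): 279.853°, 41.373°, 38.774°.
Largest gap = 279.853° ⇒ minimal covering band is its complement: 360° − 279.853° = 80.147°.
Band runs from +138.284° eastward to -141.569°, crossing the antimeridian.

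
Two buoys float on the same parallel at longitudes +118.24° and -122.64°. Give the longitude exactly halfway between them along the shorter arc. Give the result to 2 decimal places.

Signed shortest Δλ from +118.24° to -122.64° is +119.12°.
Midpoint longitude = +118.24° + (+119.12°)/2 = +118.24° + 59.56° = +177.80°.
(The naïve average (+118.24 + -122.64)/2 = -2.2° is on the wrong side of the globe.)

+177.80°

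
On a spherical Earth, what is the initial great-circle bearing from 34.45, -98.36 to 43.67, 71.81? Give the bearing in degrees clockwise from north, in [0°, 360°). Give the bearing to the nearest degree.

7°

Δλ = 71.81 − -98.36 = 170.17°.
θ = atan2( sin Δλ · cos φ₂ , cos φ₁ · sin φ₂ − sin φ₁ · cos φ₂ · cos Δλ )
  = atan2(0.12349, 0.97257) = 7.236° → normalised to [0°, 360°): 7.236°.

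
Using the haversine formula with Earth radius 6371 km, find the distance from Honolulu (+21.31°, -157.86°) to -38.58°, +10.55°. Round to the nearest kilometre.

17798 km

Δλ = 10.55 − -157.86 = 168.41°.
Δφ = -38.58 − 21.31 = -59.89°.
a = sin²(Δφ/2) + cos φ₁ · cos φ₂ · sin²(Δλ/2) = 0.970033.
c = 2·atan2(√a, √(1−a)) = 2.79362 rad → d = 6371·c ≈ 17798.17 km.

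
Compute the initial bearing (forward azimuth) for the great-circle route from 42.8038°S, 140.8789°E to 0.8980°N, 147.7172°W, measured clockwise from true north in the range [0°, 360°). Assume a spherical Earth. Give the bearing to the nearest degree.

76°

Δλ = -147.7172 − 140.8789 = -288.5961°; wrapped into (−180°, 180°]: 71.4039°.
θ = atan2( sin Δλ · cos φ₂ , cos φ₁ · sin φ₂ − sin φ₁ · cos φ₂ · cos Δλ )
  = atan2(0.94767, 0.22816) = 76.463° → normalised to [0°, 360°): 76.463°.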